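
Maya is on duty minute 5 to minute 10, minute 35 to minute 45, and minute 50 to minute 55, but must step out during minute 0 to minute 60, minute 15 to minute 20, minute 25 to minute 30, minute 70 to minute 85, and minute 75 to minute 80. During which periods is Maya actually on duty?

Merge the second list: minute 0 to minute 60, minute 70 to minute 85.
minute 5 to minute 10: fully covered by B → removed.
minute 35 to minute 45: fully covered by B → removed.
minute 50 to minute 55: fully covered by B → removed.

none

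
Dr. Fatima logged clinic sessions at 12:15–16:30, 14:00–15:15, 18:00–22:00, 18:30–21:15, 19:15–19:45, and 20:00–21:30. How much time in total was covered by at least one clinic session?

8 h 15 min

Merged: 12:15-16:30, 18:00-22:00.
Lengths: 4 h 15 min + 4 h = 8 h 15 min.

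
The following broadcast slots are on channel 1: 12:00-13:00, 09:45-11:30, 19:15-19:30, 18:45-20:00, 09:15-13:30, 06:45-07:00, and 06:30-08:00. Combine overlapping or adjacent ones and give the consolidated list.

Sort by start: 06:30–08:00, 06:45–07:00, 09:15–13:30, 09:45–11:30, 12:00–13:00, 18:45–20:00, 19:15–19:30.
06:45–07:00 overlaps/touches 06:30–08:00 → extend to 06:30–08:00.
09:15–13:30 is disjoint → start new block.
09:45–11:30 overlaps/touches 09:15–13:30 → extend to 09:15–13:30.
12:00–13:00 overlaps/touches 09:15–13:30 → extend to 09:15–13:30.
18:45–20:00 is disjoint → start new block.
19:15–19:30 overlaps/touches 18:45–20:00 → extend to 18:45–20:00.

06:30–08:00, 09:15–13:30, 18:45–20:00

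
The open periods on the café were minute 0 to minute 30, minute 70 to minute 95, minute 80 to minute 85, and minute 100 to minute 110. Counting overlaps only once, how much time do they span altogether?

65 minutes

Merged: minute 0 to minute 30, minute 70 to minute 95, minute 100 to minute 110.
Lengths: 30 minutes + 25 minutes + 10 minutes = 65 minutes.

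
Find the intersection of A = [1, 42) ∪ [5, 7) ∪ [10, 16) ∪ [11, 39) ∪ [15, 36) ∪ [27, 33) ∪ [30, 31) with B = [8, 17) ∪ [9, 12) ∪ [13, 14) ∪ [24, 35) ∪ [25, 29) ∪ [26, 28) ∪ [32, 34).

[8, 17) ∪ [24, 35)

A, merged: [1, 42).
B, merged: [8, 17), [24, 35).
[1, 42) ∩ B → [8, 17), [24, 35).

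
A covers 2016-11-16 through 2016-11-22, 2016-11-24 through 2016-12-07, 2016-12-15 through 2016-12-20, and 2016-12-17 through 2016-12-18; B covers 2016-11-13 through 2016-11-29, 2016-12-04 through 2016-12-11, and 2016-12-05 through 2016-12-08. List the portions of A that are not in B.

2016-11-30 through 2016-12-03, 2016-12-15 through 2016-12-20

Merge the first list: 2016-11-16 through 2016-11-22, 2016-11-24 through 2016-12-07, 2016-12-15 through 2016-12-20.
Merge the second list: 2016-11-13 through 2016-11-29, 2016-12-04 through 2016-12-11.
2016-11-16 through 2016-11-22: entirely removed.
2016-11-24 through 2016-12-07 \ B = 2016-11-30 through 2016-12-03.
2016-12-15 through 2016-12-20: nothing removed.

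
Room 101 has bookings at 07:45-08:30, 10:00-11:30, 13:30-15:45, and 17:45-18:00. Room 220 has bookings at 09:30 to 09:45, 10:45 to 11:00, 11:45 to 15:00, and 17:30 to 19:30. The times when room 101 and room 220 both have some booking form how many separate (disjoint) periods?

A ∩ B = 10:45–11:00, 13:30–15:00, 17:45–18:00.
That is 3 disjoint pieces.

3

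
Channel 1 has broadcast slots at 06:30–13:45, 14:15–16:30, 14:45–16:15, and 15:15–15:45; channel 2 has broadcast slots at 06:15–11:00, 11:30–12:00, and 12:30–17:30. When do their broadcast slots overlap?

Merge the first list: 06:30–13:45, 14:15–16:30.
06:30–13:45 ∩ B → 06:30–11:00, 11:30–12:00, 12:30–13:45.
14:15–16:30 ∩ B → 14:15–16:30.

06:30–11:00, 11:30–12:00, 12:30–13:45, 14:15–16:30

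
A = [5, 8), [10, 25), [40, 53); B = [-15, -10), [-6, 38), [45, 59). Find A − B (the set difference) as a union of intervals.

[5, 8): entirely removed.
[10, 25): entirely removed.
[40, 53) \ B = [40, 45).

[40, 45)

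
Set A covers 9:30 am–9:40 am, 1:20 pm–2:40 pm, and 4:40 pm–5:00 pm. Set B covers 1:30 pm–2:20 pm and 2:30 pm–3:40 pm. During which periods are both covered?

1:30 pm–2:20 pm, 2:30 pm–2:40 pm

9:30 am–9:40 am: no overlap with the second set.
1:20 pm–2:40 pm meets the second set on 1:30 pm–2:20 pm, 2:30 pm–2:40 pm.
4:40 pm–5:00 pm: no overlap with the second set.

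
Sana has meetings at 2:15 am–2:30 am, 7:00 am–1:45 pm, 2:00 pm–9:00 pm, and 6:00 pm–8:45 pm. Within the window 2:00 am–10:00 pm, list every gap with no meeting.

After merging, the occupied span is 2:15 am–2:30 am, 7:00 am–1:45 pm, 2:00 pm–9:00 pm.
Gaps within 2:00 am–10:00 pm: 2:00 am–2:15 am, 2:30 am–7:00 am, 1:45 pm–2:00 pm, 9:00 pm–10:00 pm.

2:00 am–2:15 am, 2:30 am–7:00 am, 1:45 pm–2:00 pm, 9:00 pm–10:00 pm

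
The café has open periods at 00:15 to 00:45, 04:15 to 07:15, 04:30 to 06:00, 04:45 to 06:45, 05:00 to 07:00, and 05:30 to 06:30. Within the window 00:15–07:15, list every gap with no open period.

After merging, the occupied span is 00:15–00:45, 04:15–07:15.
Complement within 00:15–07:15: 00:45–04:15.

00:45–04:15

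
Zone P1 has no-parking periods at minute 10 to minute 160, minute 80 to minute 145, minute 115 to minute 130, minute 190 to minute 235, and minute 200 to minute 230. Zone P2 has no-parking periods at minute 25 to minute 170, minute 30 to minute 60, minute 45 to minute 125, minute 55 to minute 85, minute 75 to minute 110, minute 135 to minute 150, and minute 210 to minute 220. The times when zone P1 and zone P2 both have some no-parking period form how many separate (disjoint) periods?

2

First set merges to minute 10 to minute 160, minute 190 to minute 235.
Second set merges to minute 25 to minute 170, minute 210 to minute 220.
A ∩ B = minute 25 to minute 160, minute 210 to minute 220.
That is 2 disjoint pieces.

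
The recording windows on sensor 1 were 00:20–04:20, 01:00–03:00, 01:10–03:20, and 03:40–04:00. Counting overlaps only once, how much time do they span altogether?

4 h

Merged: 00:20–04:20.
Length: 4 h.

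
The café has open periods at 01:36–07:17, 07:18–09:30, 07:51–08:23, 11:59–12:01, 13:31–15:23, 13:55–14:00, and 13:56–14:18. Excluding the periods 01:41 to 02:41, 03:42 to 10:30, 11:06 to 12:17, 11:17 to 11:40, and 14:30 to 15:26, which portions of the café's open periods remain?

01:36–01:41, 02:41–03:42, 13:31–14:30

A, merged: 01:36–07:17, 07:18–09:30, 11:59–12:01, 13:31–15:23.
B, merged: 01:41–02:41, 03:42–10:30, 11:06–12:17, 14:30–15:26.
01:36–07:17 minus B → 01:36–01:41, 02:41–03:42.
07:18–09:30: fully covered by B → removed.
11:59–12:01: fully covered by B → removed.
13:31–15:23 minus B → 13:31–14:30.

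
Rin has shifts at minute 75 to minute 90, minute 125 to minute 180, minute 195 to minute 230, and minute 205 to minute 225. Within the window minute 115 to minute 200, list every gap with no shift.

Covered (merged): minute 75 to minute 90, minute 125 to minute 180, minute 195 to minute 230.
Uncovered inside minute 115 to minute 200: minute 115 to minute 125, minute 180 to minute 195.

minute 115 to minute 125, minute 180 to minute 195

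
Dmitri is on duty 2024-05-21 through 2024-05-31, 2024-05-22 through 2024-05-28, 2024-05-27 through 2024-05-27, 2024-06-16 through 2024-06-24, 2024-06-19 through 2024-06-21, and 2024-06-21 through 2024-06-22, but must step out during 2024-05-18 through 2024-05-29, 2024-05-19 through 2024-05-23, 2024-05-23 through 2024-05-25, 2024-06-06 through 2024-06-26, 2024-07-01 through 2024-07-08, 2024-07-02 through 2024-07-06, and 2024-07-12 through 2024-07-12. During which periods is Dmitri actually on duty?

2024-05-30 through 2024-05-31

First set merges to 2024-05-21 through 2024-05-31, 2024-06-16 through 2024-06-24.
Second set merges to 2024-05-18 through 2024-05-29, 2024-06-06 through 2024-06-26, 2024-07-01 through 2024-07-08, 2024-07-12 through 2024-07-12.
2024-05-21 through 2024-05-31 minus B → 2024-05-30 through 2024-05-31.
2024-06-16 through 2024-06-24: fully covered by B → removed.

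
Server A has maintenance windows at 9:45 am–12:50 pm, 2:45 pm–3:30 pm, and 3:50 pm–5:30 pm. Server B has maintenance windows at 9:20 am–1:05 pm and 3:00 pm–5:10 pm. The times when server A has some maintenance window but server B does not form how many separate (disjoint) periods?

A \ B = 2:45 pm–3:00 pm, 5:10 pm–5:30 pm.
That is 2 disjoint pieces.

2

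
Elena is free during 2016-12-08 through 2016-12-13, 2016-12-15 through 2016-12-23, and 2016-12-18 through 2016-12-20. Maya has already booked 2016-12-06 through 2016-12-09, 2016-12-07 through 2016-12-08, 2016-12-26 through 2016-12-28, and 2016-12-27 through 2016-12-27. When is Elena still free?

A, merged: 2016-12-08 through 2016-12-13, 2016-12-15 through 2016-12-23.
B, merged: 2016-12-06 through 2016-12-09, 2016-12-26 through 2016-12-28.
2016-12-08 through 2016-12-13 \ B = 2016-12-10 through 2016-12-13.
2016-12-15 through 2016-12-23: nothing removed.

2016-12-10 through 2016-12-13, 2016-12-15 through 2016-12-23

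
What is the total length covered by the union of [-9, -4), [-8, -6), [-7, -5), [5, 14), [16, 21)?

19

Merged: [-9, -4), [5, 14), [16, 21).
Lengths: 5 + 9 + 5 = 19.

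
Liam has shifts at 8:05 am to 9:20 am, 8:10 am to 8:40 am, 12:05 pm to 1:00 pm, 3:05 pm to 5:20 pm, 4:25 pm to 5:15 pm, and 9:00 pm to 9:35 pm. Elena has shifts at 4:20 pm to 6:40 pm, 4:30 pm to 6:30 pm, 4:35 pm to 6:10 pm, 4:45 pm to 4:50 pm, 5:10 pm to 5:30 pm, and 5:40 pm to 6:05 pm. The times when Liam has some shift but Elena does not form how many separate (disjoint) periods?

4

First set merges to 8:05 am–9:20 am, 12:05 pm–1:00 pm, 3:05 pm–5:20 pm, 9:00 pm–9:35 pm.
Second set merges to 4:20 pm–6:40 pm.
A \ B = 8:05 am–9:20 am, 12:05 pm–1:00 pm, 3:05 pm–4:20 pm, 9:00 pm–9:35 pm.
That is 4 disjoint pieces.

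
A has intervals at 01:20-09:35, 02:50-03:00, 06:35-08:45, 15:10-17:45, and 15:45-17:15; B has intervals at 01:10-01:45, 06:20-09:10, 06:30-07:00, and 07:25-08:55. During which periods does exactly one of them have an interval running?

A, merged: 01:20–09:35, 15:10–17:45.
B, merged: 01:10–01:45, 06:20–09:10.
A but not B: 01:45–06:20, 09:10–09:35, 15:10–17:45.
B but not A: 01:10–01:20.
Combining gives A △ B.

01:10–01:20, 01:45–06:20, 09:10–09:35, 15:10–17:45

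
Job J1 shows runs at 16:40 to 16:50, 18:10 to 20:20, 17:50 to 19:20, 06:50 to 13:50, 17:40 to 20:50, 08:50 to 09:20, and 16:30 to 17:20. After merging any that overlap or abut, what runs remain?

Sort by start: 06:50–13:50, 08:50–09:20, 16:30–17:20, 16:40–16:50, 17:40–20:50, 17:50–19:20, 18:10–20:20.
08:50–09:20 overlaps/touches 06:50–13:50 → extend to 06:50–13:50.
16:30–17:20 is disjoint → start new block.
16:40–16:50 overlaps/touches 16:30–17:20 → extend to 16:30–17:20.
17:40–20:50 is disjoint → start new block.
17:50–19:20 overlaps/touches 17:40–20:50 → extend to 17:40–20:50.
18:10–20:20 overlaps/touches 17:40–20:50 → extend to 17:40–20:50.

06:50–13:50, 16:30–17:20, 17:40–20:50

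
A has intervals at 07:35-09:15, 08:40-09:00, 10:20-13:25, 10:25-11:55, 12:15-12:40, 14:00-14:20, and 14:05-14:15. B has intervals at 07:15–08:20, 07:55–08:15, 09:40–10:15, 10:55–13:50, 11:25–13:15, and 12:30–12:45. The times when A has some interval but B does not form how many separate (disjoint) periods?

3

A, merged: 07:35-09:15, 10:20-13:25, 14:00-14:20.
B, merged: 07:15-08:20, 09:40-10:15, 10:55-13:50.
A \ B = 08:20-09:15, 10:20-10:55, 14:00-14:20.
That is 3 disjoint pieces.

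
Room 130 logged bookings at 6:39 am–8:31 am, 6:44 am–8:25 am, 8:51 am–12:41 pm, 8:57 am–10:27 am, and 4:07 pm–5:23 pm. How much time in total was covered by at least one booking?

6 h 58 min

Merged: 6:39 am–8:31 am, 8:51 am–12:41 pm, 4:07 pm–5:23 pm.
Lengths: 1 h 52 min + 3 h 50 min + 1 h 16 min = 6 h 58 min.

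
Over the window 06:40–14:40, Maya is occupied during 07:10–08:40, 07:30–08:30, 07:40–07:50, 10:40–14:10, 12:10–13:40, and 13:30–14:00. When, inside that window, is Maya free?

After merging, the occupied span is 07:10–08:40, 10:40–14:10.
Uncovered inside 06:40–14:40: 06:40–07:10, 08:40–10:40, 14:10–14:40.

06:40–07:10, 08:40–10:40, 14:10–14:40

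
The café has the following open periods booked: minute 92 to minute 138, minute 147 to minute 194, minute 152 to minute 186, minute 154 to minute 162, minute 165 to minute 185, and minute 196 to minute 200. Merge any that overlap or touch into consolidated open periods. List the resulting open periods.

minute 147 to minute 194 is disjoint → start new block.
minute 152 to minute 186 overlaps/touches minute 147 to minute 194 → extend to minute 147 to minute 194.
minute 154 to minute 162 overlaps/touches minute 147 to minute 194 → extend to minute 147 to minute 194.
minute 165 to minute 185 overlaps/touches minute 147 to minute 194 → extend to minute 147 to minute 194.
minute 196 to minute 200 is disjoint → start new block.

minute 92 to minute 138, minute 147 to minute 194, minute 196 to minute 200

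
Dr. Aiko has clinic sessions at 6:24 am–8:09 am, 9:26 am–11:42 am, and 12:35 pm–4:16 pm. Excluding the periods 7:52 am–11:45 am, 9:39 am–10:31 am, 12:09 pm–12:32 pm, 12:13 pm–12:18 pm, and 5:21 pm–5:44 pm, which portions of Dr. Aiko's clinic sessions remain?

Merge the second list: 7:52 am–11:45 am, 12:09 pm–12:32 pm, 5:21 pm–5:44 pm.
6:24 am–8:09 am minus B → 6:24 am–7:52 am.
9:26 am–11:42 am: fully covered by B → removed.
12:35 pm–4:16 pm: no B overlap → unchanged.

6:24 am–7:52 am, 12:35 pm–4:16 pm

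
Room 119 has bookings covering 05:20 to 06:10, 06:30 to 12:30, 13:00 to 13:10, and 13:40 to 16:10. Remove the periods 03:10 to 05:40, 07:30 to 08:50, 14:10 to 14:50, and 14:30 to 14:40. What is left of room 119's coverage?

05:40–06:10, 06:30–07:30, 08:50–12:30, 13:00–13:10, 13:40–14:10, 14:50–16:10

Merge the second list: 03:10–05:40, 07:30–08:50, 14:10–14:50.
05:20–06:10 \ B = 05:40–06:10.
06:30–12:30 \ B = 06:30–07:30, 08:50–12:30.
13:00–13:10: nothing removed.
13:40–16:10 \ B = 13:40–14:10, 14:50–16:10.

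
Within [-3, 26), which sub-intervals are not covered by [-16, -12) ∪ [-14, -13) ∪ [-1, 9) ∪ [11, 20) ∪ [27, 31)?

[-3, -1) ∪ [9, 11) ∪ [20, 26)

After merging, the occupied span is [-16, -12), [-1, 9), [11, 20), [27, 31).
Uncovered inside [-3, 26): [-3, -1), [9, 11), [20, 26).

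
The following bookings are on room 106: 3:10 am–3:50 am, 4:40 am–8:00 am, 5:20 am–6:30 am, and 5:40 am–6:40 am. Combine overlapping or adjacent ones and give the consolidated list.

3:10 am–3:50 am, 4:40 am–8:00 am

4:40 am–8:00 am is disjoint → start new block.
5:20 am–6:30 am overlaps/touches 4:40 am–8:00 am → extend to 4:40 am–8:00 am.
5:40 am–6:40 am overlaps/touches 4:40 am–8:00 am → extend to 4:40 am–8:00 am.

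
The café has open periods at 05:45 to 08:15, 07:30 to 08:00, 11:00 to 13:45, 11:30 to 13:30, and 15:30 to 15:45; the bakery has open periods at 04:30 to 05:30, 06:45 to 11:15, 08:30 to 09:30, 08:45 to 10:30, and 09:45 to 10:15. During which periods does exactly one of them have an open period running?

04:30–05:30, 05:45–06:45, 08:15–11:00, 11:15–13:45, 15:30–15:45

First set merges to 05:45–08:15, 11:00–13:45, 15:30–15:45.
Second set merges to 04:30–05:30, 06:45–11:15.
Only in the first: 05:45–06:45, 11:15–13:45, 15:30–15:45.
Only in the second: 04:30–05:30, 08:15–11:00.
Together these are the periods covered by exactly one.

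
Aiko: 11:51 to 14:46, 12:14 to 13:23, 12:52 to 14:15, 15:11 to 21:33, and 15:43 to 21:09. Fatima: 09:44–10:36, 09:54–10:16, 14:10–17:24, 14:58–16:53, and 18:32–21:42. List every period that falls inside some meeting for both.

14:10–14:46, 15:11–17:24, 18:32–21:33

Merge the first list: 11:51–14:46, 15:11–21:33.
Merge the second list: 09:44–10:36, 14:10–17:24, 18:32–21:42.
11:51–14:46 overlaps B on 14:10–14:46.
15:11–21:33 overlaps B on 15:11–17:24, 18:32–21:33.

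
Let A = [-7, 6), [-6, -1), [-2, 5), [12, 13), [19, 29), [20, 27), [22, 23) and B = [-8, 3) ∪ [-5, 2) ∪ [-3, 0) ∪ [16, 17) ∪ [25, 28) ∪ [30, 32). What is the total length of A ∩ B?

13

A, merged: [-7, 6), [12, 13), [19, 29).
B, merged: [-8, 3), [16, 17), [25, 28), [30, 32).
A ∩ B = [-7, 3), [25, 28).
Total: 10 + 3 = 13.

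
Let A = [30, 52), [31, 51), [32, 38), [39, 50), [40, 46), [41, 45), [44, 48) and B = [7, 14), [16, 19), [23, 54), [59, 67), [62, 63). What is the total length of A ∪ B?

First set merges to [30, 52).
Second set merges to [7, 14), [16, 19), [23, 54), [59, 67).
A ∪ B = [7, 14), [16, 19), [23, 54), [59, 67).
Total: 7 + 3 + 31 + 8 = 49.

49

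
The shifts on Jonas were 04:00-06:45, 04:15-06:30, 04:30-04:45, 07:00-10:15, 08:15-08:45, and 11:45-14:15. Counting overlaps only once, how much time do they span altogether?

8 h 30 min

Merged: 04:00-06:45, 07:00-10:15, 11:45-14:15.
Lengths: 2 h 45 min + 3 h 15 min + 2 h 30 min = 8 h 30 min.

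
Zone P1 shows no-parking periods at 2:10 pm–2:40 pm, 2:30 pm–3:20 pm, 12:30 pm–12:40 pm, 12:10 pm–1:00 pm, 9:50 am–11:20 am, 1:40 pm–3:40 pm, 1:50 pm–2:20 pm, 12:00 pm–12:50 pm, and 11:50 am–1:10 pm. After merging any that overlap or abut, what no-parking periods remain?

9:50 am-11:20 am, 11:50 am-1:10 pm, 1:40 pm-3:40 pm

Sort by start: 9:50 am-11:20 am, 11:50 am-1:10 pm, 12:00 pm-12:50 pm, 12:10 pm-1:00 pm, 12:30 pm-12:40 pm, 1:40 pm-3:40 pm, 1:50 pm-2:20 pm, 2:10 pm-2:40 pm, 2:30 pm-3:20 pm.
11:50 am-1:10 pm is disjoint → start new block.
12:00 pm-12:50 pm overlaps/touches 11:50 am-1:10 pm → extend to 11:50 am-1:10 pm.
12:10 pm-1:00 pm overlaps/touches 11:50 am-1:10 pm → extend to 11:50 am-1:10 pm.
12:30 pm-12:40 pm overlaps/touches 11:50 am-1:10 pm → extend to 11:50 am-1:10 pm.
1:40 pm-3:40 pm is disjoint → start new block.
1:50 pm-2:20 pm overlaps/touches 1:40 pm-3:40 pm → extend to 1:40 pm-3:40 pm.
2:10 pm-2:40 pm overlaps/touches 1:40 pm-3:40 pm → extend to 1:40 pm-3:40 pm.
2:30 pm-3:20 pm overlaps/touches 1:40 pm-3:40 pm → extend to 1:40 pm-3:40 pm.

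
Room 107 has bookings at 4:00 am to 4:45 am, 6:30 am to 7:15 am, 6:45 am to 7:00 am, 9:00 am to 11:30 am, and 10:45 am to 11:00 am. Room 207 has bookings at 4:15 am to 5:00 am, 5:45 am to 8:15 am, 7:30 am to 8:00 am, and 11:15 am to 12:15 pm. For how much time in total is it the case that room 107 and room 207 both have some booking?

1 h 30 min

Merge the first list: 4:00 am-4:45 am, 6:30 am-7:15 am, 9:00 am-11:30 am.
Merge the second list: 4:15 am-5:00 am, 5:45 am-8:15 am, 11:15 am-12:15 pm.
A ∩ B = 4:15 am-4:45 am, 6:30 am-7:15 am, 11:15 am-11:30 am.
Total: 30 min + 45 min + 15 min = 1 h 30 min.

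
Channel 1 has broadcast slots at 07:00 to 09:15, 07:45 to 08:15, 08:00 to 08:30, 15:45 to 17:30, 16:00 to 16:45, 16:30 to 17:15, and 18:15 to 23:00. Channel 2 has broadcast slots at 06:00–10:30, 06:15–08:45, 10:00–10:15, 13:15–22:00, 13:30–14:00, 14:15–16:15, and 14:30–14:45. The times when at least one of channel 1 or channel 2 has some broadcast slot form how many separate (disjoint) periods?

First set merges to 07:00-09:15, 15:45-17:30, 18:15-23:00.
Second set merges to 06:00-10:30, 13:15-22:00.
A ∪ B = 06:00-10:30, 13:15-23:00.
That is 2 disjoint pieces.

2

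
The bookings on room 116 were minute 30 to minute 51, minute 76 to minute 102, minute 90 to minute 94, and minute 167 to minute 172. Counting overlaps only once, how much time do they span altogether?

Merged: minute 30 to minute 51, minute 76 to minute 102, minute 167 to minute 172.
Lengths: 21 minutes + 26 minutes + 5 minutes = 52 minutes.

52 minutes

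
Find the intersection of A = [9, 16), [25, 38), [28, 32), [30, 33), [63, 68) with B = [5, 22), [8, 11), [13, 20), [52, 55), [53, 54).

Merge the first list: [9, 16), [25, 38), [63, 68).
Merge the second list: [5, 22), [52, 55).
[9, 16) meets the second set on [9, 16).
[25, 38): no overlap with the second set.
[63, 68): no overlap with the second set.

[9, 16)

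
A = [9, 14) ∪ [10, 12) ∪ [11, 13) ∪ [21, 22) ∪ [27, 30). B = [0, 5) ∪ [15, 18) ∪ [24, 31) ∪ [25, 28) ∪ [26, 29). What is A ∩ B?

A, merged: [9, 14), [21, 22), [27, 30).
B, merged: [0, 5), [15, 18), [24, 31).
[9, 14): no overlap with the second set.
[21, 22): no overlap with the second set.
[27, 30) meets the second set on [27, 30).

[27, 30)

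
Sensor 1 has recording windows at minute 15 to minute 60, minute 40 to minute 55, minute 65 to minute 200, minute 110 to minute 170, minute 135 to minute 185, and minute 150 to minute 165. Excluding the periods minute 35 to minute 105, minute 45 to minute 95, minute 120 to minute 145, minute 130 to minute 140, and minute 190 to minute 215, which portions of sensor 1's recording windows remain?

A, merged: minute 15 to minute 60, minute 65 to minute 200.
B, merged: minute 35 to minute 105, minute 120 to minute 145, minute 190 to minute 215.
minute 15 to minute 60 with B removed leaves minute 15 to minute 35.
minute 65 to minute 200 with B removed leaves minute 105 to minute 120, minute 145 to minute 190.

minute 15 to minute 35, minute 105 to minute 120, minute 145 to minute 190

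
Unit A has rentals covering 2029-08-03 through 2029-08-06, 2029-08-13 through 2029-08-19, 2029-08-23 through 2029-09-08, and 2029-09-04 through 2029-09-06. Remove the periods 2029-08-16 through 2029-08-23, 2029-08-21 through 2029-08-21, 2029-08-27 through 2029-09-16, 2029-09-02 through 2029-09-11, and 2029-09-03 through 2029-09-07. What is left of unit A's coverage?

2029-08-03 through 2029-08-06, 2029-08-13 through 2029-08-15, 2029-08-24 through 2029-08-26

First set merges to 2029-08-03 through 2029-08-06, 2029-08-13 through 2029-08-19, 2029-08-23 through 2029-09-08.
Second set merges to 2029-08-16 through 2029-08-23, 2029-08-27 through 2029-09-16.
2029-08-03 through 2029-08-06: nothing removed.
2029-08-13 through 2029-08-19 \ B = 2029-08-13 through 2029-08-15.
2029-08-23 through 2029-09-08 \ B = 2029-08-24 through 2029-08-26.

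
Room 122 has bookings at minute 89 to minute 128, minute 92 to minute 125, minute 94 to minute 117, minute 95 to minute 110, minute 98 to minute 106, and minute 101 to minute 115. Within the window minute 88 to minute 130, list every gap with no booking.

Covered (merged): minute 89 to minute 128.
Gaps within minute 88 to minute 130: minute 88 to minute 89, minute 128 to minute 130.

minute 88 to minute 89, minute 128 to minute 130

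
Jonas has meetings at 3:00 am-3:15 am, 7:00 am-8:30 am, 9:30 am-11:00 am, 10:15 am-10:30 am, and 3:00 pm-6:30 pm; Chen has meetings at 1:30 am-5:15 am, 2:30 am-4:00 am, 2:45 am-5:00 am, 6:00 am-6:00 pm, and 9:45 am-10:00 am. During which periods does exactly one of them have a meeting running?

A, merged: 3:00 am-3:15 am, 7:00 am-8:30 am, 9:30 am-11:00 am, 3:00 pm-6:30 pm.
B, merged: 1:30 am-5:15 am, 6:00 am-6:00 pm.
A \ B = 6:00 pm-6:30 pm.
B \ A = 1:30 am-3:00 am, 3:15 am-5:15 am, 6:00 am-7:00 am, 8:30 am-9:30 am, 11:00 am-3:00 pm.
Union of the two gives the symmetric difference.

1:30 am-3:00 am, 3:15 am-5:15 am, 6:00 am-7:00 am, 8:30 am-9:30 am, 11:00 am-3:00 pm, 6:00 pm-6:30 pm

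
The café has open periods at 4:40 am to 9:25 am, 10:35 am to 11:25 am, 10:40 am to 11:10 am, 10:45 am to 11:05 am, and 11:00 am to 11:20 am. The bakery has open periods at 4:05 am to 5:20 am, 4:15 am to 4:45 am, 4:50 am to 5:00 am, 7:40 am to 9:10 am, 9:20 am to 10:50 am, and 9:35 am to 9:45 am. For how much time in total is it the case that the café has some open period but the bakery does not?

A, merged: 4:40 am–9:25 am, 10:35 am–11:25 am.
B, merged: 4:05 am–5:20 am, 7:40 am–9:10 am, 9:20 am–10:50 am.
A \ B = 5:20 am–7:40 am, 9:10 am–9:20 am, 10:50 am–11:25 am.
Total: 2 h 20 min + 10 min + 35 min = 3 h 5 min.

3 h 5 min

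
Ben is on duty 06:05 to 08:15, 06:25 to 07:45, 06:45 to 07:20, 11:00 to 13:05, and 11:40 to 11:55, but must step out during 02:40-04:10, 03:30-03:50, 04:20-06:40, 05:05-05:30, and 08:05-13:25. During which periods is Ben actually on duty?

Merge the first list: 06:05–08:15, 11:00–13:05.
Merge the second list: 02:40–04:10, 04:20–06:40, 08:05–13:25.
06:05–08:15 \ B = 06:40–08:05.
11:00–13:05: entirely removed.

06:40–08:05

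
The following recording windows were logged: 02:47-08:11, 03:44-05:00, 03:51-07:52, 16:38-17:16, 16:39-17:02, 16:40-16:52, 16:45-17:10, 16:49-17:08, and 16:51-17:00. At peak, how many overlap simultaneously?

6

At 16:51, 6 of the intervals are simultaneously active.
No point has more.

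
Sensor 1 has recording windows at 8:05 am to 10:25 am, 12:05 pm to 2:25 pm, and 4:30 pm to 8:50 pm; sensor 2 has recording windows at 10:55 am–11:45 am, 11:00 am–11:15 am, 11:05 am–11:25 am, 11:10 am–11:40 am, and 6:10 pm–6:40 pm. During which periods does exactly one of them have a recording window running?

Merge the second list: 10:55 am–11:45 am, 6:10 pm–6:40 pm.
Only in the first: 8:05 am–10:25 am, 12:05 pm–2:25 pm, 4:30 pm–6:10 pm, 6:40 pm–8:50 pm.
Only in the second: 10:55 am–11:45 am.
Together these are the periods covered by exactly one.

8:05 am–10:25 am, 10:55 am–11:45 am, 12:05 pm–2:25 pm, 4:30 pm–6:10 pm, 6:40 pm–8:50 pm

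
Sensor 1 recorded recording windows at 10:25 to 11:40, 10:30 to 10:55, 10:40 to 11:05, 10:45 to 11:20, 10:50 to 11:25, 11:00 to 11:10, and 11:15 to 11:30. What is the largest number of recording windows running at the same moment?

Sweep endpoints in order; track running count of active intervals.
Peak of 5 reached at 10:50.

5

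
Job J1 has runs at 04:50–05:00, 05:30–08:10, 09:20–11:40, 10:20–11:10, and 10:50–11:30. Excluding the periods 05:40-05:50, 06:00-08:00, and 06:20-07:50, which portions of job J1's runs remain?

First set merges to 04:50–05:00, 05:30–08:10, 09:20–11:40.
Second set merges to 05:40–05:50, 06:00–08:00.
04:50–05:00: nothing removed.
05:30–08:10 \ B = 05:30–05:40, 05:50–06:00, 08:00–08:10.
09:20–11:40: nothing removed.

04:50–05:00, 05:30–05:40, 05:50–06:00, 08:00–08:10, 09:20–11:40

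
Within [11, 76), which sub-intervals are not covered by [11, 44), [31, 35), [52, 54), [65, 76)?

[44, 52) ∪ [54, 65)

After merging, the occupied span is [11, 44), [52, 54), [65, 76).
Uncovered inside [11, 76): [44, 52), [54, 65).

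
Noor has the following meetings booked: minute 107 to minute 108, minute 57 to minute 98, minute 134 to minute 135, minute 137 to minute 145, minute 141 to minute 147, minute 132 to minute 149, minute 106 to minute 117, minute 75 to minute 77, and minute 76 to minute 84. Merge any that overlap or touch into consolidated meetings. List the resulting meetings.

minute 57 to minute 98, minute 106 to minute 117, minute 132 to minute 149

Sort by start: minute 57 to minute 98, minute 75 to minute 77, minute 76 to minute 84, minute 106 to minute 117, minute 107 to minute 108, minute 132 to minute 149, minute 134 to minute 135, minute 137 to minute 145, minute 141 to minute 147.
minute 75 to minute 77 overlaps/touches minute 57 to minute 98 → extend to minute 57 to minute 98.
minute 76 to minute 84 overlaps/touches minute 57 to minute 98 → extend to minute 57 to minute 98.
minute 106 to minute 117 is disjoint → start new block.
minute 107 to minute 108 overlaps/touches minute 106 to minute 117 → extend to minute 106 to minute 117.
minute 132 to minute 149 is disjoint → start new block.
minute 134 to minute 135 overlaps/touches minute 132 to minute 149 → extend to minute 132 to minute 149.
minute 137 to minute 145 overlaps/touches minute 132 to minute 149 → extend to minute 132 to minute 149.
minute 141 to minute 147 overlaps/touches minute 132 to minute 149 → extend to minute 132 to minute 149.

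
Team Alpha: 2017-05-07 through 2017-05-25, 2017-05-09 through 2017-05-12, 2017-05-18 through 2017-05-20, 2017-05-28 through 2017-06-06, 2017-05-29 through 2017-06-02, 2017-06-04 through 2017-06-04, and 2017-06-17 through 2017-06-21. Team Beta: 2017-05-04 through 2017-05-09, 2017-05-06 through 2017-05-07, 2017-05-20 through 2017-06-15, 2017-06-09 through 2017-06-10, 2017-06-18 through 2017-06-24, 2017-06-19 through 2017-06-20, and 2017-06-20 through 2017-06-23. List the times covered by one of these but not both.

2017-05-04 through 2017-05-06, 2017-05-10 through 2017-05-19, 2017-05-26 through 2017-05-27, 2017-06-07 through 2017-06-15, 2017-06-17 through 2017-06-17, 2017-06-22 through 2017-06-24

Merge the first list: 2017-05-07 through 2017-05-25, 2017-05-28 through 2017-06-06, 2017-06-17 through 2017-06-21.
Merge the second list: 2017-05-04 through 2017-05-09, 2017-05-20 through 2017-06-15, 2017-06-18 through 2017-06-24.
A \ B = 2017-05-10 through 2017-05-19, 2017-06-17 through 2017-06-17.
B \ A = 2017-05-04 through 2017-05-06, 2017-05-26 through 2017-05-27, 2017-06-07 through 2017-06-15, 2017-06-22 through 2017-06-24.
Union of the two gives the symmetric difference.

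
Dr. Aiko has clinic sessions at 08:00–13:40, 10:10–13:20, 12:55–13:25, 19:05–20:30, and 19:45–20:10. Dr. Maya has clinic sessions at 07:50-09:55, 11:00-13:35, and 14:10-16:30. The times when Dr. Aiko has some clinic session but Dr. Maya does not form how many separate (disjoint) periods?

Merge the first list: 08:00–13:40, 19:05–20:30.
A \ B = 09:55–11:00, 13:35–13:40, 19:05–20:30.
That is 3 disjoint pieces.

3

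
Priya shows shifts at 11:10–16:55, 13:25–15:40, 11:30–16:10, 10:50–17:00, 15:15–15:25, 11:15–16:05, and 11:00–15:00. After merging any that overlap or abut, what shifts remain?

Sort by start: 10:50-17:00, 11:00-15:00, 11:10-16:55, 11:15-16:05, 11:30-16:10, 13:25-15:40, 15:15-15:25.
11:00-15:00 overlaps/touches 10:50-17:00 → extend to 10:50-17:00.
11:10-16:55 overlaps/touches 10:50-17:00 → extend to 10:50-17:00.
11:15-16:05 overlaps/touches 10:50-17:00 → extend to 10:50-17:00.
11:30-16:10 overlaps/touches 10:50-17:00 → extend to 10:50-17:00.
13:25-15:40 overlaps/touches 10:50-17:00 → extend to 10:50-17:00.
15:15-15:25 overlaps/touches 10:50-17:00 → extend to 10:50-17:00.

10:50-17:00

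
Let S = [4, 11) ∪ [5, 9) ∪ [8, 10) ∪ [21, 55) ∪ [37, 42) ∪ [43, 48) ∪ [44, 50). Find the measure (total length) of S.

41

Merged: [4, 11), [21, 55).
Lengths: 7 + 34 = 41.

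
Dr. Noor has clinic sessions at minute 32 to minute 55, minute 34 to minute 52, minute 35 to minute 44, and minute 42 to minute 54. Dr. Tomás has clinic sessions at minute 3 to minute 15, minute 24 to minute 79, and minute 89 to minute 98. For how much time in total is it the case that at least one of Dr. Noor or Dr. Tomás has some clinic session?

Merge the first list: minute 32 to minute 55.
A ∪ B = minute 3 to minute 15, minute 24 to minute 79, minute 89 to minute 98.
Total: 12 minutes + 55 minutes + 9 minutes = 76 minutes.

76 minutes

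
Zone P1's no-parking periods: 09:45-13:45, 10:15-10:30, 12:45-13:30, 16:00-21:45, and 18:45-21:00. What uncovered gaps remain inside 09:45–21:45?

The merged coverage is 09:45–13:45, 16:00–21:45.
Uncovered inside 09:45–21:45: 13:45–16:00.

13:45–16:00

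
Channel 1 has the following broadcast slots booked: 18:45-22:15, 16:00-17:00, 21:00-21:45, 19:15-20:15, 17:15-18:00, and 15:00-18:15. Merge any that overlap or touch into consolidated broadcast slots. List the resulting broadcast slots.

Sort by start: 15:00-18:15, 16:00-17:00, 17:15-18:00, 18:45-22:15, 19:15-20:15, 21:00-21:45.
16:00-17:00 overlaps/touches 15:00-18:15 → extend to 15:00-18:15.
17:15-18:00 overlaps/touches 15:00-18:15 → extend to 15:00-18:15.
18:45-22:15 is disjoint → start new block.
19:15-20:15 overlaps/touches 18:45-22:15 → extend to 18:45-22:15.
21:00-21:45 overlaps/touches 18:45-22:15 → extend to 18:45-22:15.

15:00-18:15, 18:45-22:15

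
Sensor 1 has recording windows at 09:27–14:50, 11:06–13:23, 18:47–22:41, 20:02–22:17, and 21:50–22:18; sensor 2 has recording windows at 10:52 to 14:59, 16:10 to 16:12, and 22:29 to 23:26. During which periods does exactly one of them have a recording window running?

Merge the first list: 09:27–14:50, 18:47–22:41.
A \ B = 09:27–10:52, 18:47–22:29.
B \ A = 14:50–14:59, 16:10–16:12, 22:41–23:26.
Union of the two gives the symmetric difference.

09:27–10:52, 14:50–14:59, 16:10–16:12, 18:47–22:29, 22:41–23:26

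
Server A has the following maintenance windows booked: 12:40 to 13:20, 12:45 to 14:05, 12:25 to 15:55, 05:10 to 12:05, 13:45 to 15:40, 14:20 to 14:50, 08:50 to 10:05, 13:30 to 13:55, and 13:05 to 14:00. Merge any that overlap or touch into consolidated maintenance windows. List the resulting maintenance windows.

05:10–12:05, 12:25–15:55

Sort by start: 05:10–12:05, 08:50–10:05, 12:25–15:55, 12:40–13:20, 12:45–14:05, 13:05–14:00, 13:30–13:55, 13:45–15:40, 14:20–14:50.
08:50–10:05 overlaps/touches 05:10–12:05 → extend to 05:10–12:05.
12:25–15:55 is disjoint → start new block.
12:40–13:20 overlaps/touches 12:25–15:55 → extend to 12:25–15:55.
12:45–14:05 overlaps/touches 12:25–15:55 → extend to 12:25–15:55.
13:05–14:00 overlaps/touches 12:25–15:55 → extend to 12:25–15:55.
13:30–13:55 overlaps/touches 12:25–15:55 → extend to 12:25–15:55.
13:45–15:40 overlaps/touches 12:25–15:55 → extend to 12:25–15:55.
14:20–14:50 overlaps/touches 12:25–15:55 → extend to 12:25–15:55.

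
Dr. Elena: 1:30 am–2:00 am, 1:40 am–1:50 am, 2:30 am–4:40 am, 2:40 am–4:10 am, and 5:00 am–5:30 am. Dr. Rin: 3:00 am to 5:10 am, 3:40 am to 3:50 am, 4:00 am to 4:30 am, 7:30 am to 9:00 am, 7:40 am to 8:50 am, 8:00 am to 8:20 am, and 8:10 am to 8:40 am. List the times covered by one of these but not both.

Merge the first list: 1:30 am–2:00 am, 2:30 am–4:40 am, 5:00 am–5:30 am.
Merge the second list: 3:00 am–5:10 am, 7:30 am–9:00 am.
A but not B: 1:30 am–2:00 am, 2:30 am–3:00 am, 5:10 am–5:30 am.
B but not A: 4:40 am–5:00 am, 7:30 am–9:00 am.
Combining gives A △ B.

1:30 am–2:00 am, 2:30 am–3:00 am, 4:40 am–5:00 am, 5:10 am–5:30 am, 7:30 am–9:00 am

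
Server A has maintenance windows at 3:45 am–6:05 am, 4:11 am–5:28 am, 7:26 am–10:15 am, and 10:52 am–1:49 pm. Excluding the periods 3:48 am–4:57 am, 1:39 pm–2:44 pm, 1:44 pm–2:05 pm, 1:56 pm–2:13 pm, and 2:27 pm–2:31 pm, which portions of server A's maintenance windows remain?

3:45 am–3:48 am, 4:57 am–6:05 am, 7:26 am–10:15 am, 10:52 am–1:39 pm

A, merged: 3:45 am–6:05 am, 7:26 am–10:15 am, 10:52 am–1:49 pm.
B, merged: 3:48 am–4:57 am, 1:39 pm–2:44 pm.
3:45 am–6:05 am with B removed leaves 3:45 am–3:48 am, 4:57 am–6:05 am.
7:26 am–10:15 am is untouched.
10:52 am–1:49 pm with B removed leaves 10:52 am–1:39 pm.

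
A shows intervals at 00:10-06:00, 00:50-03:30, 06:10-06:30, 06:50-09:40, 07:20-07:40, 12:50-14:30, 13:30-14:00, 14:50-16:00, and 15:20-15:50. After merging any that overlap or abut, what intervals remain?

00:50–03:30 overlaps/touches 00:10–06:00 → extend to 00:10–06:00.
06:10–06:30 is disjoint → start new block.
06:50–09:40 is disjoint → start new block.
07:20–07:40 overlaps/touches 06:50–09:40 → extend to 06:50–09:40.
12:50–14:30 is disjoint → start new block.
13:30–14:00 overlaps/touches 12:50–14:30 → extend to 12:50–14:30.
14:50–16:00 is disjoint → start new block.
15:20–15:50 overlaps/touches 14:50–16:00 → extend to 14:50–16:00.

00:10–06:00, 06:10–06:30, 06:50–09:40, 12:50–14:30, 14:50–16:00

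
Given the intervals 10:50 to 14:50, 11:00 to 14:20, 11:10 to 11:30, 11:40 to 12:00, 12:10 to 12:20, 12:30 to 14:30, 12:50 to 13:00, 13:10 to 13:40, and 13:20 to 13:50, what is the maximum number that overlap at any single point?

Sweep endpoints in order; track running count of active intervals.
Peak of 5 reached at 13:20.

5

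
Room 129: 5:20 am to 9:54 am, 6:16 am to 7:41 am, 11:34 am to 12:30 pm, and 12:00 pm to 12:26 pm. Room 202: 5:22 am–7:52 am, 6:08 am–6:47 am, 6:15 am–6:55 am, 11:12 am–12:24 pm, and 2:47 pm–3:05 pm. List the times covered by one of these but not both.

5:20 am–5:22 am, 7:52 am–9:54 am, 11:12 am–11:34 am, 12:24 pm–12:30 pm, 2:47 pm–3:05 pm

A, merged: 5:20 am–9:54 am, 11:34 am–12:30 pm.
B, merged: 5:22 am–7:52 am, 11:12 am–12:24 pm, 2:47 pm–3:05 pm.
Only in the first: 5:20 am–5:22 am, 7:52 am–9:54 am, 12:24 pm–12:30 pm.
Only in the second: 11:12 am–11:34 am, 2:47 pm–3:05 pm.
Together these are the periods covered by exactly one.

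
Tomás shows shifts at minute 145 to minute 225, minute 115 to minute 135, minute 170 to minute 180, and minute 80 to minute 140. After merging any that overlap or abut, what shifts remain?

minute 80 to minute 140, minute 145 to minute 225

Sort by start: minute 80 to minute 140, minute 115 to minute 135, minute 145 to minute 225, minute 170 to minute 180.
minute 115 to minute 135 overlaps/touches minute 80 to minute 140 → extend to minute 80 to minute 140.
minute 145 to minute 225 is disjoint → start new block.
minute 170 to minute 180 overlaps/touches minute 145 to minute 225 → extend to minute 145 to minute 225.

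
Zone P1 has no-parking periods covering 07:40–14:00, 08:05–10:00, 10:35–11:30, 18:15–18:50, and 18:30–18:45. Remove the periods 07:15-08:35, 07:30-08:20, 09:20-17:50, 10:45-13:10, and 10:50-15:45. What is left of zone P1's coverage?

Merge the first list: 07:40–14:00, 18:15–18:50.
Merge the second list: 07:15–08:35, 09:20–17:50.
07:40–14:00 minus B → 08:35–09:20.
18:15–18:50: no B overlap → unchanged.

08:35–09:20, 18:15–18:50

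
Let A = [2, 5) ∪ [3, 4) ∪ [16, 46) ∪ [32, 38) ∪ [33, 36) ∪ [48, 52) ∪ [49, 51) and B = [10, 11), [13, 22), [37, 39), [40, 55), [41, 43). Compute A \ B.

[2, 5) ∪ [22, 37) ∪ [39, 40)

Merge the first list: [2, 5), [16, 46), [48, 52).
Merge the second list: [10, 11), [13, 22), [37, 39), [40, 55).
[2, 5): no B overlap → unchanged.
[16, 46) minus B → [22, 37), [39, 40).
[48, 52): fully covered by B → removed.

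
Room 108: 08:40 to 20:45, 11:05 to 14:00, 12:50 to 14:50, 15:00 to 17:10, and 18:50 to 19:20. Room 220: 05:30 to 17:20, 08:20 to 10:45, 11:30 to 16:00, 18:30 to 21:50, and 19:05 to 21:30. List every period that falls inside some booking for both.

08:40–17:20, 18:30–20:45

Merge the first list: 08:40–20:45.
Merge the second list: 05:30–17:20, 18:30–21:50.
08:40–20:45 overlaps B on 08:40–17:20, 18:30–20:45.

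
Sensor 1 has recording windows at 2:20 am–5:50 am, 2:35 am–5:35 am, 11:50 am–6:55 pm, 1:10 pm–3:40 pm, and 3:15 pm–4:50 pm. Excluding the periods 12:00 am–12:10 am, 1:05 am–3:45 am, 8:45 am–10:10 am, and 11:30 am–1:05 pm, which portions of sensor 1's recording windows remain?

First set merges to 2:20 am-5:50 am, 11:50 am-6:55 pm.
2:20 am-5:50 am minus B → 3:45 am-5:50 am.
11:50 am-6:55 pm minus B → 1:05 pm-6:55 pm.

3:45 am-5:50 am, 1:05 pm-6:55 pm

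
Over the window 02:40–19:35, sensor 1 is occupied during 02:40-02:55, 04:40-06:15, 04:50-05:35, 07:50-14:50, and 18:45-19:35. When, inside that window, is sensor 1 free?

02:55–04:40, 06:15–07:50, 14:50–18:45

The merged coverage is 02:40–02:55, 04:40–06:15, 07:50–14:50, 18:45–19:35.
Gaps within 02:40–19:35: 02:55–04:40, 06:15–07:50, 14:50–18:45.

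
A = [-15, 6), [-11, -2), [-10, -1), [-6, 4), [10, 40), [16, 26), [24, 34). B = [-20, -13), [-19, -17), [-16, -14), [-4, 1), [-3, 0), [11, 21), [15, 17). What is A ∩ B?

[-15, -13) ∪ [-4, 1) ∪ [11, 21)

First set merges to [-15, 6), [10, 40).
Second set merges to [-20, -13), [-4, 1), [11, 21).
[-15, 6) ∩ B → [-15, -13), [-4, 1).
[10, 40) ∩ B → [11, 21).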